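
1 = 1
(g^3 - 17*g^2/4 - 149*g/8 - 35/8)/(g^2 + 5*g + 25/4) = (4*g^2 - 27*g - 7)/(2*(2*g + 5))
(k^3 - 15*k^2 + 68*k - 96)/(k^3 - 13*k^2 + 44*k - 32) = (k - 3)/(k - 1)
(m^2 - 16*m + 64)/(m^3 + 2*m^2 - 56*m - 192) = (m - 8)/(m^2 + 10*m + 24)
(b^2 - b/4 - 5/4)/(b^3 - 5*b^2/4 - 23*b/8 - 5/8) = 2*(4*b - 5)/(8*b^2 - 18*b - 5)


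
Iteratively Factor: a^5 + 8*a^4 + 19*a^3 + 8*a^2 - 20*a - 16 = (a + 2)*(a^4 + 6*a^3 + 7*a^2 - 6*a - 8) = (a + 2)*(a + 4)*(a^3 + 2*a^2 - a - 2) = (a + 2)^2*(a + 4)*(a^2 - 1) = (a - 1)*(a + 2)^2*(a + 4)*(a + 1)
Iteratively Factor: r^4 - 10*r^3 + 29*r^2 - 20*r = (r - 5)*(r^3 - 5*r^2 + 4*r) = (r - 5)*(r - 4)*(r^2 - r) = r*(r - 5)*(r - 4)*(r - 1)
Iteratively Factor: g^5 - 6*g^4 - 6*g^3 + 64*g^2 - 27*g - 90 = (g + 3)*(g^4 - 9*g^3 + 21*g^2 + g - 30) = (g - 5)*(g + 3)*(g^3 - 4*g^2 + g + 6) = (g - 5)*(g + 1)*(g + 3)*(g^2 - 5*g + 6) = (g - 5)*(g - 2)*(g + 1)*(g + 3)*(g - 3)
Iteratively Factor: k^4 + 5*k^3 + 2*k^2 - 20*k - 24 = (k + 3)*(k^3 + 2*k^2 - 4*k - 8) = (k + 2)*(k + 3)*(k^2 - 4) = (k - 2)*(k + 2)*(k + 3)*(k + 2)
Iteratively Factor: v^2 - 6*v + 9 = (v - 3)*(v - 3)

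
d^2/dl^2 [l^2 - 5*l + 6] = 2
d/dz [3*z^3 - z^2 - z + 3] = 9*z^2 - 2*z - 1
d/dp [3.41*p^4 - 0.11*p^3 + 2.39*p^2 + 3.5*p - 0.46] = 13.64*p^3 - 0.33*p^2 + 4.78*p + 3.5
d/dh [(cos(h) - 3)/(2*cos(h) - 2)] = -sin(h)/(cos(h) - 1)^2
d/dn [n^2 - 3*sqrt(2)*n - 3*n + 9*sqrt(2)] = 2*n - 3*sqrt(2) - 3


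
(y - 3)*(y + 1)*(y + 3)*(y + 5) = y^4 + 6*y^3 - 4*y^2 - 54*y - 45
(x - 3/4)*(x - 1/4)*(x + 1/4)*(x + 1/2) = x^4 - x^3/4 - 7*x^2/16 + x/64 + 3/128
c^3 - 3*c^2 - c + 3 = (c - 3)*(c - 1)*(c + 1)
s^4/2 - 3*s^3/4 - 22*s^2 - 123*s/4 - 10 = (s/2 + 1/2)*(s - 8)*(s + 1/2)*(s + 5)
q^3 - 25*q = q*(q - 5)*(q + 5)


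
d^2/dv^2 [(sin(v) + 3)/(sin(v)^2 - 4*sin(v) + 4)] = (-sin(v)^3 - 20*sin(v)^2 - 14*sin(v) + 26)/(sin(v) - 2)^4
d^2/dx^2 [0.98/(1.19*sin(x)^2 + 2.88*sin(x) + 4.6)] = (-5.551112*sin(x)^4 - 10.075968*sin(x)^3 + 21.656236*sin(x)^2 + 33.134976*sin(x) + 5.527984)/(1.19*sin(x)^2 + 2.88*sin(x) + 4.6)^3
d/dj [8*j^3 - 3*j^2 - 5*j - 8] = 24*j^2 - 6*j - 5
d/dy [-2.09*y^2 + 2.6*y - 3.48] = 2.6 - 4.18*y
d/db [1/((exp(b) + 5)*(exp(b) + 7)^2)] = -(3*exp(b) + 17)*exp(b)/((exp(b) + 5)^2*(exp(b) + 7)^3)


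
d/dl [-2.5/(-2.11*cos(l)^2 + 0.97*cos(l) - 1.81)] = (10.55*cos(l) - 2.425)*sin(l)/(2.11*cos(l)^2 - 0.97*cos(l) + 1.81)^2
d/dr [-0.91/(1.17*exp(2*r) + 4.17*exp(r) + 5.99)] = (2.1294*exp(r) + 3.7947)*exp(r)/(1.17*exp(2*r) + 4.17*exp(r) + 5.99)^2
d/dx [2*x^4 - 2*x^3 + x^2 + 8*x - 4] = 8*x^3 - 6*x^2 + 2*x + 8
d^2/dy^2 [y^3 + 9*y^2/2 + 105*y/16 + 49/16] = 6*y + 9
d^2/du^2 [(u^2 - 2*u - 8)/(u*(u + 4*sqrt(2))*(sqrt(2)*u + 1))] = 4*(u^6 - 6*u^5 - 60*u^4 - 27*sqrt(2)*u^4 - 306*sqrt(2)*u^3 - 73*u^3 - 1068*u^2 - 432*sqrt(2)*u - 128)/(u^3*(2*sqrt(2)*u^6 + 54*u^5 + 267*sqrt(2)*u^4 + 1161*u^3 + 1068*sqrt(2)*u^2 + 864*u + 128*sqrt(2)))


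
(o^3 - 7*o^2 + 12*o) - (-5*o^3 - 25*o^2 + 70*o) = 6*o^3 + 18*o^2 - 58*o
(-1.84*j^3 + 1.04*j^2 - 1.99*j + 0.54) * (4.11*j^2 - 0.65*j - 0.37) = -7.5624*j^5 + 5.4704*j^4 - 8.1741*j^3 + 3.1281*j^2 + 0.3853*j - 0.1998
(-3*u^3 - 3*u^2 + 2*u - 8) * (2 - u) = 3*u^4 - 3*u^3 - 8*u^2 + 12*u - 16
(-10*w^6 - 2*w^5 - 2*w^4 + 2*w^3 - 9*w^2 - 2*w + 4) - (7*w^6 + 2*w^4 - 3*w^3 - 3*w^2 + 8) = -17*w^6 - 2*w^5 - 4*w^4 + 5*w^3 - 6*w^2 - 2*w - 4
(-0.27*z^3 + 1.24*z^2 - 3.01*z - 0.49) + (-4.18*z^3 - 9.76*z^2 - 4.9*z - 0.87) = -4.45*z^3 - 8.52*z^2 - 7.91*z - 1.36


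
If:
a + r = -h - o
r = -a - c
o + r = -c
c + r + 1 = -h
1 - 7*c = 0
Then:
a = 4/7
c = 1/7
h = -3/7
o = 4/7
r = -5/7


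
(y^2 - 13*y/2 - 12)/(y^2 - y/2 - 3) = (y - 8)/(y - 2)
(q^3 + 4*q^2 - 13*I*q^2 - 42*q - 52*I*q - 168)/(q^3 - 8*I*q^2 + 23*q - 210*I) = (q + 4)/(q + 5*I)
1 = 1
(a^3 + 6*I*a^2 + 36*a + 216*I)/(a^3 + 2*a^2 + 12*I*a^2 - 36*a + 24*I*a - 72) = (a - 6*I)/(a + 2)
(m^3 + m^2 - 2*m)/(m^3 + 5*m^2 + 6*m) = (m - 1)/(m + 3)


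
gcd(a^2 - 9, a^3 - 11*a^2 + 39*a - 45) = a - 3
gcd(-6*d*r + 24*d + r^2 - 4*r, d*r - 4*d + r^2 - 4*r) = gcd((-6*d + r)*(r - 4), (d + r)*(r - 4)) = r - 4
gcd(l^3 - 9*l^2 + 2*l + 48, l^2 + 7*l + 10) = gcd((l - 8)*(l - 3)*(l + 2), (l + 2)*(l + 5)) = l + 2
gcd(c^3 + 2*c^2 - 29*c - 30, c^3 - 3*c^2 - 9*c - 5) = c^2 - 4*c - 5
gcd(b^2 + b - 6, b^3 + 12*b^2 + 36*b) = 1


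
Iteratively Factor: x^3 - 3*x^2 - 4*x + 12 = (x + 2)*(x^2 - 5*x + 6) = (x - 3)*(x + 2)*(x - 2)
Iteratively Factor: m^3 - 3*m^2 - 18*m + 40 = (m + 4)*(m^2 - 7*m + 10) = (m - 5)*(m + 4)*(m - 2)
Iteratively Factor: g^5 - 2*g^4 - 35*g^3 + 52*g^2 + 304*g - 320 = (g - 1)*(g^4 - g^3 - 36*g^2 + 16*g + 320) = (g - 5)*(g - 1)*(g^3 + 4*g^2 - 16*g - 64) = (g - 5)*(g - 1)*(g + 4)*(g^2 - 16) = (g - 5)*(g - 4)*(g - 1)*(g + 4)*(g + 4)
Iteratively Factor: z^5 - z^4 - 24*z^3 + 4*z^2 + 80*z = (z)*(z^4 - z^3 - 24*z^2 + 4*z + 80) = z*(z + 4)*(z^3 - 5*z^2 - 4*z + 20) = z*(z - 2)*(z + 4)*(z^2 - 3*z - 10) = z*(z - 2)*(z + 2)*(z + 4)*(z - 5)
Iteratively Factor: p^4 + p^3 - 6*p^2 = (p)*(p^3 + p^2 - 6*p) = p*(p + 3)*(p^2 - 2*p) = p*(p - 2)*(p + 3)*(p)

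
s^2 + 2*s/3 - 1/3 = (s - 1/3)*(s + 1)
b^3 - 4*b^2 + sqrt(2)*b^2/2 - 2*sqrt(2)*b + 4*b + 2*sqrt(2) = (b - 2)^2*(b + sqrt(2)/2)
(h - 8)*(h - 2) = h^2 - 10*h + 16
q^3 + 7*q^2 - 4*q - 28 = (q - 2)*(q + 2)*(q + 7)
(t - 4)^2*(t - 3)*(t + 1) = t^4 - 10*t^3 + 29*t^2 - 8*t - 48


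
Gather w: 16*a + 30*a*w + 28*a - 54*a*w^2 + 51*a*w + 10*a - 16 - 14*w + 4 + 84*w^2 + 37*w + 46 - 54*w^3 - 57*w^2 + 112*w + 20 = 54*a - 54*w^3 + w^2*(27 - 54*a) + w*(81*a + 135) + 54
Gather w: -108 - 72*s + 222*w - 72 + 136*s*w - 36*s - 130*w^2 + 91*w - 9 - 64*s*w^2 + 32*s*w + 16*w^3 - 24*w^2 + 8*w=-108*s + 16*w^3 + w^2*(-64*s - 154) + w*(168*s + 321) - 189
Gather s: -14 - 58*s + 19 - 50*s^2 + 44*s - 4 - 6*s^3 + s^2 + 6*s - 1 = -6*s^3 - 49*s^2 - 8*s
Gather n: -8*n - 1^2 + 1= -8*n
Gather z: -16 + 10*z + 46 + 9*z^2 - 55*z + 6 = 9*z^2 - 45*z + 36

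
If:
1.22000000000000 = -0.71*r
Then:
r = -1.72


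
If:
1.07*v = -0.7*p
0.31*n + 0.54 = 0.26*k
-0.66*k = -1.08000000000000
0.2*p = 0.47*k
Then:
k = 1.64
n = -0.37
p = 3.85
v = -2.52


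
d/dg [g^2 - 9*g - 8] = 2*g - 9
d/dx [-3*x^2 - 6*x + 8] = -6*x - 6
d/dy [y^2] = 2*y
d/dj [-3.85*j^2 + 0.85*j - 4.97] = 0.85 - 7.7*j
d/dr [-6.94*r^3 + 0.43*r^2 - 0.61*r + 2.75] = -20.82*r^2 + 0.86*r - 0.61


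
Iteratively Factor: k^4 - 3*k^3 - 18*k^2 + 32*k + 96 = (k + 3)*(k^3 - 6*k^2 + 32) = (k + 2)*(k + 3)*(k^2 - 8*k + 16) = (k - 4)*(k + 2)*(k + 3)*(k - 4)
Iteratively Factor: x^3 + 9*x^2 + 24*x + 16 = (x + 1)*(x^2 + 8*x + 16) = (x + 1)*(x + 4)*(x + 4)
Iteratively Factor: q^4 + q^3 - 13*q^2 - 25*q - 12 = (q + 3)*(q^3 - 2*q^2 - 7*q - 4) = (q + 1)*(q + 3)*(q^2 - 3*q - 4) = (q + 1)^2*(q + 3)*(q - 4)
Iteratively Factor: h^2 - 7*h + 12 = (h - 4)*(h - 3)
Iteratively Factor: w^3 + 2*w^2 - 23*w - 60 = (w + 4)*(w^2 - 2*w - 15) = (w + 3)*(w + 4)*(w - 5)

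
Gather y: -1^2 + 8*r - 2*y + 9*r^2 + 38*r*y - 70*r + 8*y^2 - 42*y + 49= 9*r^2 - 62*r + 8*y^2 + y*(38*r - 44) + 48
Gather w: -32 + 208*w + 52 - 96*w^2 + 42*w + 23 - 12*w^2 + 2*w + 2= -108*w^2 + 252*w + 45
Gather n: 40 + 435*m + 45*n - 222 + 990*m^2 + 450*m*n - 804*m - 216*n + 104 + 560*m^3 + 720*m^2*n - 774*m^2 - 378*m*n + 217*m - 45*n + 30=560*m^3 + 216*m^2 - 152*m + n*(720*m^2 + 72*m - 216) - 48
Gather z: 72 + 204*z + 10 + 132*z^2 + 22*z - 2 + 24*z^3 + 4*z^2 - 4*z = 24*z^3 + 136*z^2 + 222*z + 80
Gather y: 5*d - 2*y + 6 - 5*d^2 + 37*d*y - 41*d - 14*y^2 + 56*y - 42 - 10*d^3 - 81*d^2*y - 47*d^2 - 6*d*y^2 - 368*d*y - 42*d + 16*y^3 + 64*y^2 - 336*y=-10*d^3 - 52*d^2 - 78*d + 16*y^3 + y^2*(50 - 6*d) + y*(-81*d^2 - 331*d - 282) - 36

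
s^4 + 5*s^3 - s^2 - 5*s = s*(s - 1)*(s + 1)*(s + 5)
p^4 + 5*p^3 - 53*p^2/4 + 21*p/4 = p*(p - 3/2)*(p - 1/2)*(p + 7)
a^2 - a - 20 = (a - 5)*(a + 4)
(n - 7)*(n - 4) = n^2 - 11*n + 28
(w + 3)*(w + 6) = w^2 + 9*w + 18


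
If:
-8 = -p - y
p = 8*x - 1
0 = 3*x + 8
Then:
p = -67/3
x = -8/3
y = 91/3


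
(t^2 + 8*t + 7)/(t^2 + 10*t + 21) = (t + 1)/(t + 3)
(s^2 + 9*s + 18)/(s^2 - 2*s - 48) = (s + 3)/(s - 8)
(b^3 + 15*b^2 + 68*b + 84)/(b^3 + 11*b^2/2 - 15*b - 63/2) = 2*(b^2 + 8*b + 12)/(2*b^2 - 3*b - 9)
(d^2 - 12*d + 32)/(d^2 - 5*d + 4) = (d - 8)/(d - 1)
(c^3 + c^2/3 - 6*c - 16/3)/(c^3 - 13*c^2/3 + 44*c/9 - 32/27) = 9*(c^2 + 3*c + 2)/(9*c^2 - 15*c + 4)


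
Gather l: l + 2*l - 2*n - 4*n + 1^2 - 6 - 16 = 3*l - 6*n - 21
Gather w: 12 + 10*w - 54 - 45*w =-35*w - 42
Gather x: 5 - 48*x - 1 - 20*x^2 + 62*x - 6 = -20*x^2 + 14*x - 2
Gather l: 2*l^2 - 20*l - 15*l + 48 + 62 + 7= 2*l^2 - 35*l + 117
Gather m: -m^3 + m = -m^3 + m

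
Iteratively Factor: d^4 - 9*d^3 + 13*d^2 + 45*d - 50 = (d + 2)*(d^3 - 11*d^2 + 35*d - 25) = (d - 1)*(d + 2)*(d^2 - 10*d + 25) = (d - 5)*(d - 1)*(d + 2)*(d - 5)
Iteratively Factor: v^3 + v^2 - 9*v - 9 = (v - 3)*(v^2 + 4*v + 3) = (v - 3)*(v + 1)*(v + 3)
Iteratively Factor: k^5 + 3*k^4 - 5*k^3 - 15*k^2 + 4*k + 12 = (k + 2)*(k^4 + k^3 - 7*k^2 - k + 6) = (k - 2)*(k + 2)*(k^3 + 3*k^2 - k - 3) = (k - 2)*(k + 1)*(k + 2)*(k^2 + 2*k - 3) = (k - 2)*(k + 1)*(k + 2)*(k + 3)*(k - 1)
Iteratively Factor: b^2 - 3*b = (b - 3)*(b)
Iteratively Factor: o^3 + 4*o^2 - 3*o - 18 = (o + 3)*(o^2 + o - 6) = (o + 3)^2*(o - 2)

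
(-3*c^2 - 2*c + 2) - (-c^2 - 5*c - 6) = -2*c^2 + 3*c + 8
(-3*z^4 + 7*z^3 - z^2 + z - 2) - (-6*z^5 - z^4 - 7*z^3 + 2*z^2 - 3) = 6*z^5 - 2*z^4 + 14*z^3 - 3*z^2 + z + 1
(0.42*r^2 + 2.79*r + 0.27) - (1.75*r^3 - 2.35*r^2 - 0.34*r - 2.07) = -1.75*r^3 + 2.77*r^2 + 3.13*r + 2.34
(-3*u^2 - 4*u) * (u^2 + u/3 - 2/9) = -3*u^4 - 5*u^3 - 2*u^2/3 + 8*u/9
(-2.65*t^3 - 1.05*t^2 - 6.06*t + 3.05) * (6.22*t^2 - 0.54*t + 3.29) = -16.483*t^5 - 5.1*t^4 - 45.8447*t^3 + 18.7889*t^2 - 21.5844*t + 10.0345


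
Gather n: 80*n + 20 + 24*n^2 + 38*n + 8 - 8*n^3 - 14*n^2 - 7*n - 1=-8*n^3 + 10*n^2 + 111*n + 27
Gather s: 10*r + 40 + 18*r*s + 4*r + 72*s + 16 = 14*r + s*(18*r + 72) + 56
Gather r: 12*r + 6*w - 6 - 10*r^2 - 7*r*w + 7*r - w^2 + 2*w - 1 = -10*r^2 + r*(19 - 7*w) - w^2 + 8*w - 7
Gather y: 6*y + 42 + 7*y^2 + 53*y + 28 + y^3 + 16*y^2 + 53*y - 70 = y^3 + 23*y^2 + 112*y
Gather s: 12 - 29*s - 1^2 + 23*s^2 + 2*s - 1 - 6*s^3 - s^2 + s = -6*s^3 + 22*s^2 - 26*s + 10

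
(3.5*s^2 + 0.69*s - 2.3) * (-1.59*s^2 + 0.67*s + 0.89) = -5.565*s^4 + 1.2479*s^3 + 7.2343*s^2 - 0.9269*s - 2.047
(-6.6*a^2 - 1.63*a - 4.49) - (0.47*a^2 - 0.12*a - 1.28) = -7.07*a^2 - 1.51*a - 3.21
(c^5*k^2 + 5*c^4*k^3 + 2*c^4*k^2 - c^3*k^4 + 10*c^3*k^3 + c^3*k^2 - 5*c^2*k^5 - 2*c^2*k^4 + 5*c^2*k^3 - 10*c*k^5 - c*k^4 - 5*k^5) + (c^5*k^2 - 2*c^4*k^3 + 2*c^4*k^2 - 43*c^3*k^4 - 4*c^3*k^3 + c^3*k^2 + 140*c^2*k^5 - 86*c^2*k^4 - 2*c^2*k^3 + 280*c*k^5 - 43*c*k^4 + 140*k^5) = 2*c^5*k^2 + 3*c^4*k^3 + 4*c^4*k^2 - 44*c^3*k^4 + 6*c^3*k^3 + 2*c^3*k^2 + 135*c^2*k^5 - 88*c^2*k^4 + 3*c^2*k^3 + 270*c*k^5 - 44*c*k^4 + 135*k^5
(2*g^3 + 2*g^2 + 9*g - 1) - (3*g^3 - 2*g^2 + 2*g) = -g^3 + 4*g^2 + 7*g - 1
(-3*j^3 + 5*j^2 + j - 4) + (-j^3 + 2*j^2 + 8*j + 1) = -4*j^3 + 7*j^2 + 9*j - 3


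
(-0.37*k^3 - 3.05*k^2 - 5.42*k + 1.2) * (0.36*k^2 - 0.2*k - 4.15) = -0.1332*k^5 - 1.024*k^4 + 0.1943*k^3 + 14.1735*k^2 + 22.253*k - 4.98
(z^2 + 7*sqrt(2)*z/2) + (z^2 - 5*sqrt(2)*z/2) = 2*z^2 + sqrt(2)*z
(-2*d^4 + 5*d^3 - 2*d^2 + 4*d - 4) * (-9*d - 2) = 18*d^5 - 41*d^4 + 8*d^3 - 32*d^2 + 28*d + 8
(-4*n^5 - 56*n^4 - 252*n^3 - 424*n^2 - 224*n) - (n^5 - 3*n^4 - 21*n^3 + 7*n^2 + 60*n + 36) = -5*n^5 - 53*n^4 - 231*n^3 - 431*n^2 - 284*n - 36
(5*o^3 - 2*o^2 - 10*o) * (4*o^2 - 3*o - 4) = 20*o^5 - 23*o^4 - 54*o^3 + 38*o^2 + 40*o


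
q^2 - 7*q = q*(q - 7)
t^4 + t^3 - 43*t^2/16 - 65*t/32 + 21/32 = (t - 3/2)*(t - 1/4)*(t + 1)*(t + 7/4)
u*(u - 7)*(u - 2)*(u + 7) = u^4 - 2*u^3 - 49*u^2 + 98*u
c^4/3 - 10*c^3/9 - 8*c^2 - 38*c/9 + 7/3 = (c/3 + 1)*(c - 7)*(c - 1/3)*(c + 1)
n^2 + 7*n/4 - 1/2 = (n - 1/4)*(n + 2)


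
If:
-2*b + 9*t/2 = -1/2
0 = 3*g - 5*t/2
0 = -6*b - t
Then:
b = 1/58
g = -5/58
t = -3/29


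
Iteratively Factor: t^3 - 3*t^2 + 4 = (t + 1)*(t^2 - 4*t + 4) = (t - 2)*(t + 1)*(t - 2)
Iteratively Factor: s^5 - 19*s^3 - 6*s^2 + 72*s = (s)*(s^4 - 19*s^2 - 6*s + 72) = s*(s - 2)*(s^3 + 2*s^2 - 15*s - 36) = s*(s - 4)*(s - 2)*(s^2 + 6*s + 9) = s*(s - 4)*(s - 2)*(s + 3)*(s + 3)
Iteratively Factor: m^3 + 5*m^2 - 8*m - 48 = (m + 4)*(m^2 + m - 12) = (m - 3)*(m + 4)*(m + 4)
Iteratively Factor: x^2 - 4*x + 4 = (x - 2)*(x - 2)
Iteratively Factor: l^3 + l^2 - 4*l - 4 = (l + 2)*(l^2 - l - 2) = (l + 1)*(l + 2)*(l - 2)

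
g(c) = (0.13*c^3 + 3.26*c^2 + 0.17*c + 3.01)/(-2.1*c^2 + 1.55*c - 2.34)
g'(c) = (4.2*c - 1.55)*(0.13*c^3 + 3.26*c^2 + 0.17*c + 3.01)/(-2.1*c^2 + 1.55*c - 2.34)^2 + (0.39*c^2 + 6.52*c + 0.17)/(-2.1*c^2 + 1.55*c - 2.34) = (-0.273*c^4 + 0.403*c^3 + 4.4974*c^2 - 2.6148*c - 5.0633)/(4.41*c^4 - 6.51*c^3 + 12.2305*c^2 - 7.254*c + 5.4756)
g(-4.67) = -1.08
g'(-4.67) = -0.02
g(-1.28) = -1.01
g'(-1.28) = 0.07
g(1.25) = -2.33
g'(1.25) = -0.09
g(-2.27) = -1.07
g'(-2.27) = 0.04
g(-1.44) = -1.02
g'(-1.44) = 0.07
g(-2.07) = -1.06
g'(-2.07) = 0.05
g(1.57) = -2.32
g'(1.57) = 0.07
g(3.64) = -2.17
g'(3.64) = 0.03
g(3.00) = -2.19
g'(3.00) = 0.06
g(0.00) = -1.29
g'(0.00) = -0.92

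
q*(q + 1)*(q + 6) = q^3 + 7*q^2 + 6*q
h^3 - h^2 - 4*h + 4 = (h - 2)*(h - 1)*(h + 2)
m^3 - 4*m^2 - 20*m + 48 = (m - 6)*(m - 2)*(m + 4)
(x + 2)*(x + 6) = x^2 + 8*x + 12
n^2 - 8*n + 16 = (n - 4)^2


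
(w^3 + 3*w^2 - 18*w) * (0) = 0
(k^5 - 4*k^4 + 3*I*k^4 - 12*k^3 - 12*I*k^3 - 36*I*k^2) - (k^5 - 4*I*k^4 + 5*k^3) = -4*k^4 + 7*I*k^4 - 17*k^3 - 12*I*k^3 - 36*I*k^2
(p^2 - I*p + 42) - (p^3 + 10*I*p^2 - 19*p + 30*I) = -p^3 + p^2 - 10*I*p^2 + 19*p - I*p + 42 - 30*I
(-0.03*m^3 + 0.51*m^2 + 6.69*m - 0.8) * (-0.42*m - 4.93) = 0.0126*m^4 - 0.0663*m^3 - 5.3241*m^2 - 32.6457*m + 3.944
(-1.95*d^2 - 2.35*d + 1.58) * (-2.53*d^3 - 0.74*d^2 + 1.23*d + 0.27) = 4.9335*d^5 + 7.3885*d^4 - 4.6569*d^3 - 4.5862*d^2 + 1.3089*d + 0.4266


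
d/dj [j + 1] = 1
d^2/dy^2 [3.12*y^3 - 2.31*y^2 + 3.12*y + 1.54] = 18.72*y - 4.62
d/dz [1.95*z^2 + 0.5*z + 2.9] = 3.9*z + 0.5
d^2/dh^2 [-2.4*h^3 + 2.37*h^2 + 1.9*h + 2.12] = 4.74 - 14.4*h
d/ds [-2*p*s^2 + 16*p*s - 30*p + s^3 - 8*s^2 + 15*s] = -4*p*s + 16*p + 3*s^2 - 16*s + 15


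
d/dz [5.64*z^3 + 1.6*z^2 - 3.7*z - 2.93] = 16.92*z^2 + 3.2*z - 3.7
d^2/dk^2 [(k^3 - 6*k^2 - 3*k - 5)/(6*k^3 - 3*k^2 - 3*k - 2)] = 6*(-66*k^6 - 90*k^5 - 390*k^4 + 64*k^3 + 15*k^2 - 83*k - 7)/(216*k^9 - 324*k^8 - 162*k^7 + 81*k^6 + 297*k^5 + 81*k^4 - 63*k^3 - 90*k^2 - 36*k - 8)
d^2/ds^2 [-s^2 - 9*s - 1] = -2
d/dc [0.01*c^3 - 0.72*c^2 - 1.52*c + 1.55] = 0.03*c^2 - 1.44*c - 1.52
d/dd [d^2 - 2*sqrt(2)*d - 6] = 2*d - 2*sqrt(2)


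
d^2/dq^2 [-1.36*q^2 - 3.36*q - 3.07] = -2.72000000000000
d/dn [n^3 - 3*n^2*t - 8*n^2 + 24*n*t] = 3*n^2 - 6*n*t - 16*n + 24*t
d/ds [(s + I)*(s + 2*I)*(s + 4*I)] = 3*s^2 + 14*I*s - 14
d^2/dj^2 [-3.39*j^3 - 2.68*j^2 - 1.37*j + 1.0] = -20.34*j - 5.36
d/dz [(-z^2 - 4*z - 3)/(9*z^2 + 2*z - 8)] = 2*(17*z^2 + 35*z + 19)/(81*z^4 + 36*z^3 - 140*z^2 - 32*z + 64)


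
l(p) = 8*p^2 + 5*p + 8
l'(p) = 16*p + 5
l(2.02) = 50.74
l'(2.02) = 37.32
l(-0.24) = 7.26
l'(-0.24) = 1.16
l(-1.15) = 12.83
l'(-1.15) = -13.40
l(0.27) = 9.93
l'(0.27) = 9.32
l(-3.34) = 80.54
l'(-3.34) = -48.44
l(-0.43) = 7.33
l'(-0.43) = -1.88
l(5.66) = 292.58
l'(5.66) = 95.56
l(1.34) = 29.06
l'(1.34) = 26.44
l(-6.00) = 266.00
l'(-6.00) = -91.00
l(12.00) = 1220.00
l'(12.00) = 197.00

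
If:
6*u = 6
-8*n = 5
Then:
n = -5/8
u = 1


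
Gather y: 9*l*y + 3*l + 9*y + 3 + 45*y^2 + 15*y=3*l + 45*y^2 + y*(9*l + 24) + 3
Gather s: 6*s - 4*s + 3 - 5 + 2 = 2*s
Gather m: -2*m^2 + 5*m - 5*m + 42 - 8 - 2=32 - 2*m^2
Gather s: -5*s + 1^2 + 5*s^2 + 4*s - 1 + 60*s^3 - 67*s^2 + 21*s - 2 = 60*s^3 - 62*s^2 + 20*s - 2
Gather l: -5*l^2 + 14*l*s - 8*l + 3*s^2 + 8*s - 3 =-5*l^2 + l*(14*s - 8) + 3*s^2 + 8*s - 3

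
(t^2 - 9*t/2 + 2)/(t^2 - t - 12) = (t - 1/2)/(t + 3)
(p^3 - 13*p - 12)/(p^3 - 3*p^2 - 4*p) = (p + 3)/p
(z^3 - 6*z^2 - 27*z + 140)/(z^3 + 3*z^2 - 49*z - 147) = (z^2 + z - 20)/(z^2 + 10*z + 21)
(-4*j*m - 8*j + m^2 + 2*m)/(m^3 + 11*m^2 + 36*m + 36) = (-4*j + m)/(m^2 + 9*m + 18)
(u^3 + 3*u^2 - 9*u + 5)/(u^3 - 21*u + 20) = (u - 1)/(u - 4)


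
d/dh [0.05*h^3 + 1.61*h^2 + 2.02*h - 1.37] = 0.15*h^2 + 3.22*h + 2.02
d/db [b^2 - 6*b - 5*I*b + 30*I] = 2*b - 6 - 5*I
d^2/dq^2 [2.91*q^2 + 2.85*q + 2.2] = 5.82000000000000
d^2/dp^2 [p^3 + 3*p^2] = 6*p + 6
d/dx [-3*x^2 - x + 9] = -6*x - 1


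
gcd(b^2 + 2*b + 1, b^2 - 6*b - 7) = b + 1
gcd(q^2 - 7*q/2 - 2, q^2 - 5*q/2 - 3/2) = q + 1/2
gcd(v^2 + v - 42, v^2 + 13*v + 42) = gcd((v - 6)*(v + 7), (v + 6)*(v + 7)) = v + 7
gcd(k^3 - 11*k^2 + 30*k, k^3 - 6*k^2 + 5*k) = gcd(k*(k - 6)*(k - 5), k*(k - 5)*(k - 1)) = k^2 - 5*k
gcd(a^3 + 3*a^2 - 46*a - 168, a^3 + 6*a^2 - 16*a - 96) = a^2 + 10*a + 24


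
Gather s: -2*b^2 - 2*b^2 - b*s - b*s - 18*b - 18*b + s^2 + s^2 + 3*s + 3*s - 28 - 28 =-4*b^2 - 36*b + 2*s^2 + s*(6 - 2*b) - 56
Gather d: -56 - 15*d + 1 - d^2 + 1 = -d^2 - 15*d - 54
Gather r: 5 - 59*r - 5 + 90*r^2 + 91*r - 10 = 90*r^2 + 32*r - 10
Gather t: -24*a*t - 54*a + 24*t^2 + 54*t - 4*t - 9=-54*a + 24*t^2 + t*(50 - 24*a) - 9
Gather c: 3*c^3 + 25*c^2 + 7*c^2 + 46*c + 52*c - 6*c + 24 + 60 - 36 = 3*c^3 + 32*c^2 + 92*c + 48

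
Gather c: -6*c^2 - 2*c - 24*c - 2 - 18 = -6*c^2 - 26*c - 20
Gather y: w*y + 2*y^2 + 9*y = 2*y^2 + y*(w + 9)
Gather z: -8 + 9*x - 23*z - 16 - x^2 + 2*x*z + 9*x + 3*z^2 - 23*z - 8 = -x^2 + 18*x + 3*z^2 + z*(2*x - 46) - 32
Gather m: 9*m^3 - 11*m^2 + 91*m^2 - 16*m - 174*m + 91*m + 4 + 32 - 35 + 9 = 9*m^3 + 80*m^2 - 99*m + 10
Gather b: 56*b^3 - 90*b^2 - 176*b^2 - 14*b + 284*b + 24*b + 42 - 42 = 56*b^3 - 266*b^2 + 294*b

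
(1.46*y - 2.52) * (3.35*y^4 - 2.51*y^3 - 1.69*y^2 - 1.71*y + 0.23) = 4.891*y^5 - 12.1066*y^4 + 3.8578*y^3 + 1.7622*y^2 + 4.645*y - 0.5796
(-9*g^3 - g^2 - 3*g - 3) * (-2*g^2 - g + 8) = 18*g^5 + 11*g^4 - 65*g^3 + g^2 - 21*g - 24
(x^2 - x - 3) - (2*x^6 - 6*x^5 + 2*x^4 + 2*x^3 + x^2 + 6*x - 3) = -2*x^6 + 6*x^5 - 2*x^4 - 2*x^3 - 7*x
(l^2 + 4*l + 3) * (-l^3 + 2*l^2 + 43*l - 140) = -l^5 - 2*l^4 + 48*l^3 + 38*l^2 - 431*l - 420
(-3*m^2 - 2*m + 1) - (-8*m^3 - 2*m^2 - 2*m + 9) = 8*m^3 - m^2 - 8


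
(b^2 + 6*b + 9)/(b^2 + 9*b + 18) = (b + 3)/(b + 6)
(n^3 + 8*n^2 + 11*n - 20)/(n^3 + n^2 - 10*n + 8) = (n + 5)/(n - 2)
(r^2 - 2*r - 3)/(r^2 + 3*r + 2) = (r - 3)/(r + 2)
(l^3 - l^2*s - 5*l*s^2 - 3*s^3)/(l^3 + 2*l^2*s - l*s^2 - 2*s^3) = (-l^2 + 2*l*s + 3*s^2)/(-l^2 - l*s + 2*s^2)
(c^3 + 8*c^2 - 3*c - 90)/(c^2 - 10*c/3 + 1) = 3*(c^2 + 11*c + 30)/(3*c - 1)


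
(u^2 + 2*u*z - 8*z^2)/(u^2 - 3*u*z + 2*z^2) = (-u - 4*z)/(-u + z)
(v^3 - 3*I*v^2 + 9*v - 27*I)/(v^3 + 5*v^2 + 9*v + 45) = (v - 3*I)/(v + 5)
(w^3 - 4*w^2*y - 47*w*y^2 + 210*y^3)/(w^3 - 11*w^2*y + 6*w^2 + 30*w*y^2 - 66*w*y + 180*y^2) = (w + 7*y)/(w + 6)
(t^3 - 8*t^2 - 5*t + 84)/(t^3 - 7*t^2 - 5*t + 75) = (t^2 - 11*t + 28)/(t^2 - 10*t + 25)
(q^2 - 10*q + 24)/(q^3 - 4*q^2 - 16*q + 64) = (q - 6)/(q^2 - 16)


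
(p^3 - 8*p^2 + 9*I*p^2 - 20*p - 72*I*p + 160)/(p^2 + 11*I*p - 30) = (p^2 + 4*p*(-2 + I) - 32*I)/(p + 6*I)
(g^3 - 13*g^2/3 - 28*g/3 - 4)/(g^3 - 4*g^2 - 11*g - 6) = (g + 2/3)/(g + 1)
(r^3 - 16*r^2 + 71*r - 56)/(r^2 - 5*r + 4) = (r^2 - 15*r + 56)/(r - 4)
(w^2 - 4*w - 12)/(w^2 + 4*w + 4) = (w - 6)/(w + 2)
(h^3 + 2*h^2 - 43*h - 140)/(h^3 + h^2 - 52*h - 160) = (h - 7)/(h - 8)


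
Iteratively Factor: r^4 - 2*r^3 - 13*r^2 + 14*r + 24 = (r + 1)*(r^3 - 3*r^2 - 10*r + 24) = (r + 1)*(r + 3)*(r^2 - 6*r + 8) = (r - 2)*(r + 1)*(r + 3)*(r - 4)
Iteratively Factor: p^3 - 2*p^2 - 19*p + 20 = (p - 5)*(p^2 + 3*p - 4) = (p - 5)*(p - 1)*(p + 4)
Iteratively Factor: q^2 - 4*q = (q - 4)*(q)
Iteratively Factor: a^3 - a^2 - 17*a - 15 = (a - 5)*(a^2 + 4*a + 3) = (a - 5)*(a + 1)*(a + 3)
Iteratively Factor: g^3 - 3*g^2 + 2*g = (g - 2)*(g^2 - g) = g*(g - 2)*(g - 1)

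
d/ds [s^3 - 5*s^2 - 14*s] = 3*s^2 - 10*s - 14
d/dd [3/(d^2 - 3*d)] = 3*(3 - 2*d)/(d^2*(d - 3)^2)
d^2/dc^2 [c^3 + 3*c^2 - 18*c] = 6*c + 6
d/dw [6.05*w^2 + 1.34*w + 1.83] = 12.1*w + 1.34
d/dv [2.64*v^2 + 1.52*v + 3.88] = 5.28*v + 1.52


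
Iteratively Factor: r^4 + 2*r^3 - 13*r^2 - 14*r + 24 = (r - 1)*(r^3 + 3*r^2 - 10*r - 24) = (r - 3)*(r - 1)*(r^2 + 6*r + 8) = (r - 3)*(r - 1)*(r + 2)*(r + 4)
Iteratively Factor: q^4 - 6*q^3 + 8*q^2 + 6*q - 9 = (q - 3)*(q^3 - 3*q^2 - q + 3) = (q - 3)*(q - 1)*(q^2 - 2*q - 3) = (q - 3)^2*(q - 1)*(q + 1)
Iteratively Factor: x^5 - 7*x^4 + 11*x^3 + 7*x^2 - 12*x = (x + 1)*(x^4 - 8*x^3 + 19*x^2 - 12*x) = (x - 4)*(x + 1)*(x^3 - 4*x^2 + 3*x) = (x - 4)*(x - 1)*(x + 1)*(x^2 - 3*x) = (x - 4)*(x - 3)*(x - 1)*(x + 1)*(x)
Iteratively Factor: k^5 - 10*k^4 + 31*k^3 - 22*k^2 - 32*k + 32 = (k - 4)*(k^4 - 6*k^3 + 7*k^2 + 6*k - 8) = (k - 4)*(k - 2)*(k^3 - 4*k^2 - k + 4) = (k - 4)*(k - 2)*(k + 1)*(k^2 - 5*k + 4) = (k - 4)^2*(k - 2)*(k + 1)*(k - 1)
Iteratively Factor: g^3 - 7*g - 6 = (g + 1)*(g^2 - g - 6) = (g + 1)*(g + 2)*(g - 3)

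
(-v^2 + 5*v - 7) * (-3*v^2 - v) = 3*v^4 - 14*v^3 + 16*v^2 + 7*v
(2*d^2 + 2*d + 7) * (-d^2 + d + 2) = -2*d^4 - d^2 + 11*d + 14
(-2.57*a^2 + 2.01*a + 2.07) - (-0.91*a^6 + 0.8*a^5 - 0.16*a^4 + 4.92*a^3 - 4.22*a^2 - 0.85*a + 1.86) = 0.91*a^6 - 0.8*a^5 + 0.16*a^4 - 4.92*a^3 + 1.65*a^2 + 2.86*a + 0.21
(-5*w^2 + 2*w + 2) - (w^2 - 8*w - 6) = -6*w^2 + 10*w + 8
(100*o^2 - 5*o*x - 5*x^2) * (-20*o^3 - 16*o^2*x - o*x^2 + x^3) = -2000*o^5 - 1500*o^4*x + 80*o^3*x^2 + 185*o^2*x^3 - 5*x^5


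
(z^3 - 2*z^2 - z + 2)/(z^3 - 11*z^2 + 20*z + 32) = (z^2 - 3*z + 2)/(z^2 - 12*z + 32)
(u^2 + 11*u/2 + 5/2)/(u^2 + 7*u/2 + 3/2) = (u + 5)/(u + 3)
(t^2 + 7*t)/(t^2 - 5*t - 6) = t*(t + 7)/(t^2 - 5*t - 6)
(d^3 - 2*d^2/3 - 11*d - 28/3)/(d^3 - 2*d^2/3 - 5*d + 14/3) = (d^2 - 3*d - 4)/(d^2 - 3*d + 2)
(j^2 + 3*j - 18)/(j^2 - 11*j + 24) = (j + 6)/(j - 8)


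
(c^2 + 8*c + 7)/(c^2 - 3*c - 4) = (c + 7)/(c - 4)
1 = 1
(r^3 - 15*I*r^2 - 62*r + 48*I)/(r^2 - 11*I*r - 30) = (r^2 - 9*I*r - 8)/(r - 5*I)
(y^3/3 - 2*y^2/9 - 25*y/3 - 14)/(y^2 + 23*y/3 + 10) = (3*y^3 - 2*y^2 - 75*y - 126)/(3*(3*y^2 + 23*y + 30))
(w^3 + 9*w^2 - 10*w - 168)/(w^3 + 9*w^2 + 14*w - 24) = (w^2 + 3*w - 28)/(w^2 + 3*w - 4)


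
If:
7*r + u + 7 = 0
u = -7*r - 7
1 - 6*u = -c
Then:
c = 6*u - 1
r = -u/7 - 1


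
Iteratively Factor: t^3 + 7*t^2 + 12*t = (t)*(t^2 + 7*t + 12) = t*(t + 3)*(t + 4)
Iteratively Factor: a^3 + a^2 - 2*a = (a)*(a^2 + a - 2) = a*(a - 1)*(a + 2)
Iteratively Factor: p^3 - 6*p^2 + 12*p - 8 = (p - 2)*(p^2 - 4*p + 4) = (p - 2)^2*(p - 2)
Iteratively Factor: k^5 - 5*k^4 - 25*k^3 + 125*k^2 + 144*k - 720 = (k + 3)*(k^4 - 8*k^3 - k^2 + 128*k - 240) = (k - 3)*(k + 3)*(k^3 - 5*k^2 - 16*k + 80) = (k - 4)*(k - 3)*(k + 3)*(k^2 - k - 20) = (k - 4)*(k - 3)*(k + 3)*(k + 4)*(k - 5)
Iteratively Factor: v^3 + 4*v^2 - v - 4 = (v + 4)*(v^2 - 1) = (v + 1)*(v + 4)*(v - 1)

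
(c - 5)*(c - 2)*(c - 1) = c^3 - 8*c^2 + 17*c - 10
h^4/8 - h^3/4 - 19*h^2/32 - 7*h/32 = h*(h/4 + 1/4)*(h/2 + 1/4)*(h - 7/2)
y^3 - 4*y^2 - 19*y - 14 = (y - 7)*(y + 1)*(y + 2)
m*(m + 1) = m^2 + m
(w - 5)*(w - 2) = w^2 - 7*w + 10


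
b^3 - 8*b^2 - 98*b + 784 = (b - 8)*(b - 7*sqrt(2))*(b + 7*sqrt(2))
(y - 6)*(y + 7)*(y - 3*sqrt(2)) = y^3 - 3*sqrt(2)*y^2 + y^2 - 42*y - 3*sqrt(2)*y + 126*sqrt(2)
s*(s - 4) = s^2 - 4*s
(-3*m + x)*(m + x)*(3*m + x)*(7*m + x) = -63*m^4 - 72*m^3*x - 2*m^2*x^2 + 8*m*x^3 + x^4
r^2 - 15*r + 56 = (r - 8)*(r - 7)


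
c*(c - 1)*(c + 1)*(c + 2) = c^4 + 2*c^3 - c^2 - 2*c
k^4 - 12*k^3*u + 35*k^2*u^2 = k^2*(k - 7*u)*(k - 5*u)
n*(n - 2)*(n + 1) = n^3 - n^2 - 2*n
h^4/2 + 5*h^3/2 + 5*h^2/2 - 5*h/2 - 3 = (h/2 + 1/2)*(h - 1)*(h + 2)*(h + 3)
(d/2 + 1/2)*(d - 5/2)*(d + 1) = d^3/2 - d^2/4 - 2*d - 5/4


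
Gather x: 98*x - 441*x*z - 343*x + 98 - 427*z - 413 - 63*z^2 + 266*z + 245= x*(-441*z - 245) - 63*z^2 - 161*z - 70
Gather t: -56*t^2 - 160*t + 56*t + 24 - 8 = -56*t^2 - 104*t + 16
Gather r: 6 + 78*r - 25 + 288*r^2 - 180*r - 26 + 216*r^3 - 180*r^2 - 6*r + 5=216*r^3 + 108*r^2 - 108*r - 40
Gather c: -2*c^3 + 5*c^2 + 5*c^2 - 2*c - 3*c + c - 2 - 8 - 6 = -2*c^3 + 10*c^2 - 4*c - 16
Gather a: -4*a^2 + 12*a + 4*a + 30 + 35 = -4*a^2 + 16*a + 65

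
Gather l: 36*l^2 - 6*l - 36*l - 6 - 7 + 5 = 36*l^2 - 42*l - 8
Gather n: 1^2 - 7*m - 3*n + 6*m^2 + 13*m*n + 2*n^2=6*m^2 - 7*m + 2*n^2 + n*(13*m - 3) + 1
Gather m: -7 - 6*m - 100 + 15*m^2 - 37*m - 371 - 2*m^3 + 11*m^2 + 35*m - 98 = -2*m^3 + 26*m^2 - 8*m - 576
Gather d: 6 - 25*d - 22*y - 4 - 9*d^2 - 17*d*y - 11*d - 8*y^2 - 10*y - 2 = -9*d^2 + d*(-17*y - 36) - 8*y^2 - 32*y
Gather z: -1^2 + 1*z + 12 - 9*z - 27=-8*z - 16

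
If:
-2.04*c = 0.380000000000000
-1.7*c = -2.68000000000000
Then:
No Solution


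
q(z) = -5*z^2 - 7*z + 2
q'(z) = -10*z - 7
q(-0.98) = 4.06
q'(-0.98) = 2.80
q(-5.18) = -95.90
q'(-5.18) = 44.80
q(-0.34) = 3.80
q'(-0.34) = -3.60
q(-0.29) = 3.61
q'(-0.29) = -4.10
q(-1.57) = 0.67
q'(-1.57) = 8.70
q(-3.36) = -30.93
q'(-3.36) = 26.60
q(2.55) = -48.36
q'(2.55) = -32.50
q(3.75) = -94.56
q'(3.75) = -44.50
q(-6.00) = -136.00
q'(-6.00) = 53.00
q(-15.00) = -1018.00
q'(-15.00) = 143.00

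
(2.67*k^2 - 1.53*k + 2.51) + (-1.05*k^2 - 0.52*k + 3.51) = 1.62*k^2 - 2.05*k + 6.02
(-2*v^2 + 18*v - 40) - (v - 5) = -2*v^2 + 17*v - 35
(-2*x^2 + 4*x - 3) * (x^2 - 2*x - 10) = -2*x^4 + 8*x^3 + 9*x^2 - 34*x + 30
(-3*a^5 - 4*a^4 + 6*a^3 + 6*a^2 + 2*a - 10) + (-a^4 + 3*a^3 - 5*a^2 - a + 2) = -3*a^5 - 5*a^4 + 9*a^3 + a^2 + a - 8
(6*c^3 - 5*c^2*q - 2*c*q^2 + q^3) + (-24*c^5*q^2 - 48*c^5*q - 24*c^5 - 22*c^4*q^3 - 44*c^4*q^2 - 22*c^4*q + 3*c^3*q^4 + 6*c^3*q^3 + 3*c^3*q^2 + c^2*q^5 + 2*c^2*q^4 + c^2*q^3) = -24*c^5*q^2 - 48*c^5*q - 24*c^5 - 22*c^4*q^3 - 44*c^4*q^2 - 22*c^4*q + 3*c^3*q^4 + 6*c^3*q^3 + 3*c^3*q^2 + 6*c^3 + c^2*q^5 + 2*c^2*q^4 + c^2*q^3 - 5*c^2*q - 2*c*q^2 + q^3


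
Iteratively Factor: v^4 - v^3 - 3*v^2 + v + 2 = (v + 1)*(v^3 - 2*v^2 - v + 2) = (v + 1)^2*(v^2 - 3*v + 2) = (v - 1)*(v + 1)^2*(v - 2)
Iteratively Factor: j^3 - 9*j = (j - 3)*(j^2 + 3*j) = (j - 3)*(j + 3)*(j)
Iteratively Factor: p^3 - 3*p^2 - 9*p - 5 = (p + 1)*(p^2 - 4*p - 5) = (p + 1)^2*(p - 5)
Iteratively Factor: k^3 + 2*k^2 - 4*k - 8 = (k - 2)*(k^2 + 4*k + 4) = (k - 2)*(k + 2)*(k + 2)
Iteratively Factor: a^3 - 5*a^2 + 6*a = (a)*(a^2 - 5*a + 6) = a*(a - 3)*(a - 2)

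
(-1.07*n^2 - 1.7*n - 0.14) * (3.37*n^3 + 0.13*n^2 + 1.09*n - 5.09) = -3.6059*n^5 - 5.8681*n^4 - 1.8591*n^3 + 3.5751*n^2 + 8.5004*n + 0.7126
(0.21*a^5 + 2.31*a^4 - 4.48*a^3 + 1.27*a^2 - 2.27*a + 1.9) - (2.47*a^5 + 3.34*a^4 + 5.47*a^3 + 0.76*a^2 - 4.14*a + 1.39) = -2.26*a^5 - 1.03*a^4 - 9.95*a^3 + 0.51*a^2 + 1.87*a + 0.51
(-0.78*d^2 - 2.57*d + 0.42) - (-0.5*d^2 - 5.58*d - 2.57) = -0.28*d^2 + 3.01*d + 2.99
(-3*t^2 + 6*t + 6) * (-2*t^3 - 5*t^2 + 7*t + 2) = 6*t^5 + 3*t^4 - 63*t^3 + 6*t^2 + 54*t + 12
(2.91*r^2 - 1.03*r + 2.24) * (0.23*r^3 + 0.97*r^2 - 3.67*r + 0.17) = 0.6693*r^5 + 2.5858*r^4 - 11.1636*r^3 + 6.4476*r^2 - 8.3959*r + 0.3808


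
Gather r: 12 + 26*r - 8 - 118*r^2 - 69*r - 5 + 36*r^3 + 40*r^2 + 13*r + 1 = 36*r^3 - 78*r^2 - 30*r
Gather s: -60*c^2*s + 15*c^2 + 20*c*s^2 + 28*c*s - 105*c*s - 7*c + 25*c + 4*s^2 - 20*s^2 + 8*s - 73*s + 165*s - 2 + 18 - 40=15*c^2 + 18*c + s^2*(20*c - 16) + s*(-60*c^2 - 77*c + 100) - 24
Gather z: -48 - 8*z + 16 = -8*z - 32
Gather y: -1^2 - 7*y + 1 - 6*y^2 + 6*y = -6*y^2 - y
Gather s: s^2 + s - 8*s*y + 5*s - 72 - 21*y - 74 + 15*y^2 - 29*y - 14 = s^2 + s*(6 - 8*y) + 15*y^2 - 50*y - 160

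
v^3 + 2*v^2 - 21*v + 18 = (v - 3)*(v - 1)*(v + 6)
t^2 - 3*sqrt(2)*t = t*(t - 3*sqrt(2))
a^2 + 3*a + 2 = (a + 1)*(a + 2)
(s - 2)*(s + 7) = s^2 + 5*s - 14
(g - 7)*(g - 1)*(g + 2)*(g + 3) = g^4 - 3*g^3 - 27*g^2 - 13*g + 42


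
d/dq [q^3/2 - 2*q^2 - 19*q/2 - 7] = 3*q^2/2 - 4*q - 19/2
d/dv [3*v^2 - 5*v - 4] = 6*v - 5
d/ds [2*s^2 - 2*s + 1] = 4*s - 2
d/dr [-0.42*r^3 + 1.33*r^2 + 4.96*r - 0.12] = -1.26*r^2 + 2.66*r + 4.96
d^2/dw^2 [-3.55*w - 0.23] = 0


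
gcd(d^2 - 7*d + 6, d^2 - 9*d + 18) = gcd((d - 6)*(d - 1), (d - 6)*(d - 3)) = d - 6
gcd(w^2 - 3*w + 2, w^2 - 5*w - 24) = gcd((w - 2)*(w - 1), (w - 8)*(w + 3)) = 1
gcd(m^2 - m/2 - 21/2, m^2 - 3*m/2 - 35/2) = 1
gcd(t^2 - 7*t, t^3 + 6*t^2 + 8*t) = t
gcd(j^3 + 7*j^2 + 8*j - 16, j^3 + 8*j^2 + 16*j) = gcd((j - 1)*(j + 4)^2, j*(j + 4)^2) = j^2 + 8*j + 16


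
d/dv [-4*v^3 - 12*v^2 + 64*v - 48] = -12*v^2 - 24*v + 64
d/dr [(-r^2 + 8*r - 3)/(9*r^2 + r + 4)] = (-73*r^2 + 46*r + 35)/(81*r^4 + 18*r^3 + 73*r^2 + 8*r + 16)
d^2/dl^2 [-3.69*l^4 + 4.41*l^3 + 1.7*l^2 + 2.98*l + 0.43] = -44.28*l^2 + 26.46*l + 3.4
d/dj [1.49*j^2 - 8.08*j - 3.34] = 2.98*j - 8.08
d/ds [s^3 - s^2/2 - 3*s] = 3*s^2 - s - 3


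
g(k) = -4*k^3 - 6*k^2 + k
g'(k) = -12*k^2 - 12*k + 1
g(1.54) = -27.30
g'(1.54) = -45.94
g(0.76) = -4.46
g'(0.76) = -15.05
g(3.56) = -252.95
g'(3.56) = -193.80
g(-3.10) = 58.40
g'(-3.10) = -77.12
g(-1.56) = -0.98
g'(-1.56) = -9.48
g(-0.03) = -0.04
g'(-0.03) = 1.35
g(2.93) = -149.19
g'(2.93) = -137.18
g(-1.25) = -2.81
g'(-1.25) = -2.75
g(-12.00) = 6036.00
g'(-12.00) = -1583.00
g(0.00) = 0.00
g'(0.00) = 1.00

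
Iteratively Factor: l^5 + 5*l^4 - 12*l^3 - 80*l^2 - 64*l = (l - 4)*(l^4 + 9*l^3 + 24*l^2 + 16*l) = (l - 4)*(l + 1)*(l^3 + 8*l^2 + 16*l) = l*(l - 4)*(l + 1)*(l^2 + 8*l + 16) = l*(l - 4)*(l + 1)*(l + 4)*(l + 4)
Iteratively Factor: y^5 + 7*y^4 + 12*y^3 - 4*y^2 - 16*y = (y + 2)*(y^4 + 5*y^3 + 2*y^2 - 8*y) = (y + 2)^2*(y^3 + 3*y^2 - 4*y) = (y - 1)*(y + 2)^2*(y^2 + 4*y) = (y - 1)*(y + 2)^2*(y + 4)*(y)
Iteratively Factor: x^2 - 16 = (x - 4)*(x + 4)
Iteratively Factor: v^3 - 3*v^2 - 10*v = (v - 5)*(v^2 + 2*v) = v*(v - 5)*(v + 2)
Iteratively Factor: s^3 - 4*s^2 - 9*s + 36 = (s - 3)*(s^2 - s - 12) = (s - 3)*(s + 3)*(s - 4)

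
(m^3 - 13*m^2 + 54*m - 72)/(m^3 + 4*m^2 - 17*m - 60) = (m^2 - 9*m + 18)/(m^2 + 8*m + 15)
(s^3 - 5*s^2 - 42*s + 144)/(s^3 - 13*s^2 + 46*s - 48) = (s + 6)/(s - 2)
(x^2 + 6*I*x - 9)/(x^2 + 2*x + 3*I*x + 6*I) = (x + 3*I)/(x + 2)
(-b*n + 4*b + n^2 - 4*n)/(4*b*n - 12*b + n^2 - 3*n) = (-b*n + 4*b + n^2 - 4*n)/(4*b*n - 12*b + n^2 - 3*n)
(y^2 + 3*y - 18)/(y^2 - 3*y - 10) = (-y^2 - 3*y + 18)/(-y^2 + 3*y + 10)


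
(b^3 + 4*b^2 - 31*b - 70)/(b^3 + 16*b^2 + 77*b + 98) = (b - 5)/(b + 7)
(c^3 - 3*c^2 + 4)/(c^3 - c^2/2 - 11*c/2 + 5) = 2*(c^2 - c - 2)/(2*c^2 + 3*c - 5)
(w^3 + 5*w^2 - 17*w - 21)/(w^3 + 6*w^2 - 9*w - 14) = (w - 3)/(w - 2)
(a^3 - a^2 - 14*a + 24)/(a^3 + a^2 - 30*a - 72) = (a^2 - 5*a + 6)/(a^2 - 3*a - 18)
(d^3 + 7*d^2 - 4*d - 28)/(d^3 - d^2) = (d^3 + 7*d^2 - 4*d - 28)/(d^2*(d - 1))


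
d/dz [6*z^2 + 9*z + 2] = 12*z + 9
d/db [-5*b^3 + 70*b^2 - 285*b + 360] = -15*b^2 + 140*b - 285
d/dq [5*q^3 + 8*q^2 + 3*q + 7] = 15*q^2 + 16*q + 3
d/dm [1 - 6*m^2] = -12*m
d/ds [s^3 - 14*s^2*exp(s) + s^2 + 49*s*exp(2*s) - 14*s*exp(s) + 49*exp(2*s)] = -14*s^2*exp(s) + 3*s^2 + 98*s*exp(2*s) - 42*s*exp(s) + 2*s + 147*exp(2*s) - 14*exp(s)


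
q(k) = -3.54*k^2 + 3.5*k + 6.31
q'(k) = 3.5 - 7.08*k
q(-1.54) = -7.48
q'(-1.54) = 14.40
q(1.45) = 3.94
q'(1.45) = -6.77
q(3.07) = -16.31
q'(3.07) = -18.24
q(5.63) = -86.19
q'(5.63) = -36.36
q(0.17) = 6.80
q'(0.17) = 2.30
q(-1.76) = -10.82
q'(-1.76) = 15.96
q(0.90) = 6.59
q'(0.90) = -2.87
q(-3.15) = -39.84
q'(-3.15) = 25.80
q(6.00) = -100.13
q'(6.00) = -38.98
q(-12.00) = -545.45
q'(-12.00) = 88.46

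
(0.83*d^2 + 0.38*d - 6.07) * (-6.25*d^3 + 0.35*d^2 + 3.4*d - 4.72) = -5.1875*d^5 - 2.0845*d^4 + 40.8925*d^3 - 4.7501*d^2 - 22.4316*d + 28.6504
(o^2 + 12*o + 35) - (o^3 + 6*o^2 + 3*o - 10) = -o^3 - 5*o^2 + 9*o + 45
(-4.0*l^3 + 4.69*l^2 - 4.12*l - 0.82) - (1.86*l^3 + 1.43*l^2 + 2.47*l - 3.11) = -5.86*l^3 + 3.26*l^2 - 6.59*l + 2.29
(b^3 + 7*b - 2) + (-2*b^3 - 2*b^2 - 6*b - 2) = -b^3 - 2*b^2 + b - 4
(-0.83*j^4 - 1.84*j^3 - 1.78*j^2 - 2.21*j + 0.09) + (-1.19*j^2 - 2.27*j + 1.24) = -0.83*j^4 - 1.84*j^3 - 2.97*j^2 - 4.48*j + 1.33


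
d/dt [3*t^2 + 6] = 6*t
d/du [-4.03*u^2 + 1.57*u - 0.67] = 1.57 - 8.06*u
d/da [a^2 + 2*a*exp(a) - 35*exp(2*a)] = 2*a*exp(a) + 2*a - 70*exp(2*a) + 2*exp(a)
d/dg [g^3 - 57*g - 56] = 3*g^2 - 57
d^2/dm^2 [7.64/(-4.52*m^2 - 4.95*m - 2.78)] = (312.176512*m^2 + 341.87472*m - 7.64*(9.04*m + 4.95)*(18.08*m + 9.9) + 192.002368)/(4.52*m^2 + 4.95*m + 2.78)^3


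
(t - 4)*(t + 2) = t^2 - 2*t - 8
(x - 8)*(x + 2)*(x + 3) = x^3 - 3*x^2 - 34*x - 48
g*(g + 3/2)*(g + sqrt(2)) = g^3 + sqrt(2)*g^2 + 3*g^2/2 + 3*sqrt(2)*g/2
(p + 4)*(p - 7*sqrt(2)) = p^2 - 7*sqrt(2)*p + 4*p - 28*sqrt(2)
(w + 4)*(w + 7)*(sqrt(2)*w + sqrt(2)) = sqrt(2)*w^3 + 12*sqrt(2)*w^2 + 39*sqrt(2)*w + 28*sqrt(2)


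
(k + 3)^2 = k^2 + 6*k + 9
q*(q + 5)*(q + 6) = q^3 + 11*q^2 + 30*q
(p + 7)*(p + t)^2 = p^3 + 2*p^2*t + 7*p^2 + p*t^2 + 14*p*t + 7*t^2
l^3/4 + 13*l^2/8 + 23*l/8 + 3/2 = (l/4 + 1)*(l + 1)*(l + 3/2)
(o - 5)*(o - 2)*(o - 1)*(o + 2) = o^4 - 6*o^3 + o^2 + 24*o - 20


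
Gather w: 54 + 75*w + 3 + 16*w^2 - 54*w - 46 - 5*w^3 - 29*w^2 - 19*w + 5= -5*w^3 - 13*w^2 + 2*w + 16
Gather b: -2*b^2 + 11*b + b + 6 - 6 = -2*b^2 + 12*b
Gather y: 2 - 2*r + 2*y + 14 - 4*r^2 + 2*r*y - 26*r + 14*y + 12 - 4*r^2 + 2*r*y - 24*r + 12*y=-8*r^2 - 52*r + y*(4*r + 28) + 28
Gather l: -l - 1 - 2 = -l - 3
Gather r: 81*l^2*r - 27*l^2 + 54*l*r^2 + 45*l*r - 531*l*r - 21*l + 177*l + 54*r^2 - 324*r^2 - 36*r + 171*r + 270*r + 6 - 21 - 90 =-27*l^2 + 156*l + r^2*(54*l - 270) + r*(81*l^2 - 486*l + 405) - 105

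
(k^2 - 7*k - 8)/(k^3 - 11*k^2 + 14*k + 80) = (k + 1)/(k^2 - 3*k - 10)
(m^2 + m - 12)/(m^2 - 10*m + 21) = (m + 4)/(m - 7)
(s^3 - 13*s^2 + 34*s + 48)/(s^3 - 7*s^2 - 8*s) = (s - 6)/s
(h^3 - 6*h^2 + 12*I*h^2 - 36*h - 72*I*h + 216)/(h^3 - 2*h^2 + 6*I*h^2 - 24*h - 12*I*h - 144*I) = (h + 6*I)/(h + 4)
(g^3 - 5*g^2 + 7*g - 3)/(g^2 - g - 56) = (-g^3 + 5*g^2 - 7*g + 3)/(-g^2 + g + 56)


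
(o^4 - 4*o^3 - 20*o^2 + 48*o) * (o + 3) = o^5 - o^4 - 32*o^3 - 12*o^2 + 144*o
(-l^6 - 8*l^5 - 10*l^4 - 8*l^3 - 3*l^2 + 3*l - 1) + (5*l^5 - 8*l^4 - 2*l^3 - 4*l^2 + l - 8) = -l^6 - 3*l^5 - 18*l^4 - 10*l^3 - 7*l^2 + 4*l - 9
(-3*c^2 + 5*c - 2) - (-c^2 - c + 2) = -2*c^2 + 6*c - 4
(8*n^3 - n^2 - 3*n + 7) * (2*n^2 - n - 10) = 16*n^5 - 10*n^4 - 85*n^3 + 27*n^2 + 23*n - 70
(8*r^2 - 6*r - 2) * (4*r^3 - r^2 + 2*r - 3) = 32*r^5 - 32*r^4 + 14*r^3 - 34*r^2 + 14*r + 6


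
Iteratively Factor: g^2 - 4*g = (g)*(g - 4)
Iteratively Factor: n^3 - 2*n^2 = (n)*(n^2 - 2*n) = n^2*(n - 2)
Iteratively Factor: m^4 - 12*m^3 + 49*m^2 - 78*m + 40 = (m - 4)*(m^3 - 8*m^2 + 17*m - 10) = (m - 5)*(m - 4)*(m^2 - 3*m + 2) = (m - 5)*(m - 4)*(m - 1)*(m - 2)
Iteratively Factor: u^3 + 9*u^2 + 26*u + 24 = (u + 2)*(u^2 + 7*u + 12) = (u + 2)*(u + 3)*(u + 4)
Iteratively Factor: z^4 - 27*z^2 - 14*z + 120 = (z - 2)*(z^3 + 2*z^2 - 23*z - 60) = (z - 5)*(z - 2)*(z^2 + 7*z + 12) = (z - 5)*(z - 2)*(z + 3)*(z + 4)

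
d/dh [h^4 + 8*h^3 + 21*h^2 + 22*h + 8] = 4*h^3 + 24*h^2 + 42*h + 22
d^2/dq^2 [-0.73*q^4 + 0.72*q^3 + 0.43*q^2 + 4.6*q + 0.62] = -8.76*q^2 + 4.32*q + 0.86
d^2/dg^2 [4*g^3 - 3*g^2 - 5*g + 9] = 24*g - 6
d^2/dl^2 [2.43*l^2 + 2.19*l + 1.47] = 4.86000000000000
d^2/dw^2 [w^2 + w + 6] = 2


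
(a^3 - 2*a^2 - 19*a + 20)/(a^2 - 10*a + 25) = (a^2 + 3*a - 4)/(a - 5)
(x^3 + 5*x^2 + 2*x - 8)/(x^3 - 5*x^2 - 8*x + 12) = (x + 4)/(x - 6)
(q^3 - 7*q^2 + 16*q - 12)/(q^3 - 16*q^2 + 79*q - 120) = (q^2 - 4*q + 4)/(q^2 - 13*q + 40)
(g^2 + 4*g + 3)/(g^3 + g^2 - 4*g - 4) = (g + 3)/(g^2 - 4)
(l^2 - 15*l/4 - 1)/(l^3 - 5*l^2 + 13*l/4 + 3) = (4*l + 1)/(4*l^2 - 4*l - 3)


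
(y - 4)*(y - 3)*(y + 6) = y^3 - y^2 - 30*y + 72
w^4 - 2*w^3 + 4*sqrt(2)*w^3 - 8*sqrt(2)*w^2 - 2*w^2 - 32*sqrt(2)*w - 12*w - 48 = (w - 4)*(w + 2)*(w + sqrt(2))*(w + 3*sqrt(2))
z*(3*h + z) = 3*h*z + z^2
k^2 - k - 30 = (k - 6)*(k + 5)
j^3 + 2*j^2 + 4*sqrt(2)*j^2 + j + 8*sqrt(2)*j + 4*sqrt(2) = (j + 1)^2*(j + 4*sqrt(2))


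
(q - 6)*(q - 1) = q^2 - 7*q + 6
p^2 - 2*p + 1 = (p - 1)^2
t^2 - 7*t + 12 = (t - 4)*(t - 3)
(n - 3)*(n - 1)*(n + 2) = n^3 - 2*n^2 - 5*n + 6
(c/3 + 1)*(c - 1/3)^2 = c^3/3 + 7*c^2/9 - 17*c/27 + 1/9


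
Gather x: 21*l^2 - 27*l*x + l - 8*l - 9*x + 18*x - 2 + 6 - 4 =21*l^2 - 7*l + x*(9 - 27*l)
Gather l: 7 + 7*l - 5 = 7*l + 2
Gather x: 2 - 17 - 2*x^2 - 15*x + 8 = -2*x^2 - 15*x - 7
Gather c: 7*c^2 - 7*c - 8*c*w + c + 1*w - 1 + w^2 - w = 7*c^2 + c*(-8*w - 6) + w^2 - 1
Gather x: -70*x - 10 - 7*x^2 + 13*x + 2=-7*x^2 - 57*x - 8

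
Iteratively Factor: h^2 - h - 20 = (h + 4)*(h - 5)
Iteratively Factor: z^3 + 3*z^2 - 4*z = (z - 1)*(z^2 + 4*z) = (z - 1)*(z + 4)*(z)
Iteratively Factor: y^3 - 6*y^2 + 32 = (y + 2)*(y^2 - 8*y + 16) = (y - 4)*(y + 2)*(y - 4)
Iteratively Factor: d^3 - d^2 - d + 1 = (d + 1)*(d^2 - 2*d + 1) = (d - 1)*(d + 1)*(d - 1)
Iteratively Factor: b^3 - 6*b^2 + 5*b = (b)*(b^2 - 6*b + 5) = b*(b - 1)*(b - 5)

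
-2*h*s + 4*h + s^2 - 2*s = (-2*h + s)*(s - 2)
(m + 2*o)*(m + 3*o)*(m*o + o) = m^3*o + 5*m^2*o^2 + m^2*o + 6*m*o^3 + 5*m*o^2 + 6*o^3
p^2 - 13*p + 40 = (p - 8)*(p - 5)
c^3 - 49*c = c*(c - 7)*(c + 7)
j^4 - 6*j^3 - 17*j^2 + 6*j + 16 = (j - 8)*(j - 1)*(j + 1)*(j + 2)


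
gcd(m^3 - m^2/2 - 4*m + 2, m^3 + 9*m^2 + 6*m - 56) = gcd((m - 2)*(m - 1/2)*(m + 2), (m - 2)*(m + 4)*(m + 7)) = m - 2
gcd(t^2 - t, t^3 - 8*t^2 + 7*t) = t^2 - t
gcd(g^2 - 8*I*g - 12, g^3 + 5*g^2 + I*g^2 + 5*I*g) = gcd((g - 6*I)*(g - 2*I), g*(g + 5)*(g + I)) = 1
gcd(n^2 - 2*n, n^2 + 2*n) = n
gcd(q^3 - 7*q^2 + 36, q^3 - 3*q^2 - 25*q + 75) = q - 3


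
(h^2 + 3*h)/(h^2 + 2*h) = (h + 3)/(h + 2)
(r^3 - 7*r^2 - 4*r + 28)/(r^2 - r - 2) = (r^2 - 5*r - 14)/(r + 1)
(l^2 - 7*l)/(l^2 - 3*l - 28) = l/(l + 4)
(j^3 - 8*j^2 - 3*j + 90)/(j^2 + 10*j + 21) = (j^2 - 11*j + 30)/(j + 7)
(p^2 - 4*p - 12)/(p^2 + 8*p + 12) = (p - 6)/(p + 6)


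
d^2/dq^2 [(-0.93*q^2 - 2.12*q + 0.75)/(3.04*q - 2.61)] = (7.105427357601e-15*q^2 + 7.105427357601e-15*q - 32.449962)/(28.094464*q^3 - 72.361728*q^2 + 62.126352*q - 17.779581)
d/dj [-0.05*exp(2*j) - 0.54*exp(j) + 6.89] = (-0.1*exp(j) - 0.54)*exp(j)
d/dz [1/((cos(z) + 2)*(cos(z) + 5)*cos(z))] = (3*sin(z) + 10*sin(z)/cos(z)^2 + 14*tan(z))/((cos(z) + 2)^2*(cos(z) + 5)^2)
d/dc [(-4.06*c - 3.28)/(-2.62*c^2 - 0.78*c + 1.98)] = (10.6372*c^2 + 3.1668*c - (4.06*c + 3.28)*(5.24*c + 0.78) - 8.0388)/(2.62*c^2 + 0.78*c - 1.98)^2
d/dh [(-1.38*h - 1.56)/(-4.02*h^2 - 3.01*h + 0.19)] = (5.5476*h^2 + 4.1538*h - (1.38*h + 1.56)*(8.04*h + 3.01) - 0.2622)/(4.02*h^2 + 3.01*h - 0.19)^2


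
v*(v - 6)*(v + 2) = v^3 - 4*v^2 - 12*v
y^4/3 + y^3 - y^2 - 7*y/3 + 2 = (y/3 + 1)*(y - 1)^2*(y + 2)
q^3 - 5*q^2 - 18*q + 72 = (q - 6)*(q - 3)*(q + 4)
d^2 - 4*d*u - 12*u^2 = (d - 6*u)*(d + 2*u)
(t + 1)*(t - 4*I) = t^2 + t - 4*I*t - 4*I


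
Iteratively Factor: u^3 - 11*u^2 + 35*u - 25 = (u - 5)*(u^2 - 6*u + 5) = (u - 5)*(u - 1)*(u - 5)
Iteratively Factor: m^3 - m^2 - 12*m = (m)*(m^2 - m - 12) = m*(m + 3)*(m - 4)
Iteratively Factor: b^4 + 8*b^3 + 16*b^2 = (b)*(b^3 + 8*b^2 + 16*b) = b*(b + 4)*(b^2 + 4*b) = b^2*(b + 4)*(b + 4)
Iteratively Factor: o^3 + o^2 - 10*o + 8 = (o - 1)*(o^2 + 2*o - 8) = (o - 1)*(o + 4)*(o - 2)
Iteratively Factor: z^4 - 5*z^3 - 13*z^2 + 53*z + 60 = (z + 3)*(z^3 - 8*z^2 + 11*z + 20) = (z - 4)*(z + 3)*(z^2 - 4*z - 5) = (z - 5)*(z - 4)*(z + 3)*(z + 1)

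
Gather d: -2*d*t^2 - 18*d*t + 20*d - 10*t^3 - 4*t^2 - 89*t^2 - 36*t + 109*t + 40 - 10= d*(-2*t^2 - 18*t + 20) - 10*t^3 - 93*t^2 + 73*t + 30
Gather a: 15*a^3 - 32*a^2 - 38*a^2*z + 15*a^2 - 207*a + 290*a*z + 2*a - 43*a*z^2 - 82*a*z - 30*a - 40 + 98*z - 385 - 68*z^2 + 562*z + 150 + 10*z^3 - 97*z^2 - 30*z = 15*a^3 + a^2*(-38*z - 17) + a*(-43*z^2 + 208*z - 235) + 10*z^3 - 165*z^2 + 630*z - 275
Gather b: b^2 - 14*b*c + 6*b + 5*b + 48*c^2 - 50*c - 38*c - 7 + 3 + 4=b^2 + b*(11 - 14*c) + 48*c^2 - 88*c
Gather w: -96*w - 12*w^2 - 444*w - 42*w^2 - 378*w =-54*w^2 - 918*w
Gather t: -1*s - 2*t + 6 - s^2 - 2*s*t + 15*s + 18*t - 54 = -s^2 + 14*s + t*(16 - 2*s) - 48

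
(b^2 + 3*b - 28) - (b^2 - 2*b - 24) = 5*b - 4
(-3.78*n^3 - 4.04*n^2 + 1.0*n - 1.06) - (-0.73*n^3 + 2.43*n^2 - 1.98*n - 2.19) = -3.05*n^3 - 6.47*n^2 + 2.98*n + 1.13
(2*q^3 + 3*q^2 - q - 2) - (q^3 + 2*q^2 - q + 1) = q^3 + q^2 - 3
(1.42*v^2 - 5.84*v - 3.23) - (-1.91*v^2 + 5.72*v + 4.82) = 3.33*v^2 - 11.56*v - 8.05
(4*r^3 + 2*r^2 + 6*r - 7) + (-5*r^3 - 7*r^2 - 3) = -r^3 - 5*r^2 + 6*r - 10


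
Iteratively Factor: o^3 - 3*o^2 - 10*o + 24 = (o - 4)*(o^2 + o - 6) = (o - 4)*(o + 3)*(o - 2)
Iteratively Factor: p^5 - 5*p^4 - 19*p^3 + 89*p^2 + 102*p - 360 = (p - 5)*(p^4 - 19*p^2 - 6*p + 72) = (p - 5)*(p + 3)*(p^3 - 3*p^2 - 10*p + 24) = (p - 5)*(p + 3)^2*(p^2 - 6*p + 8) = (p - 5)*(p - 4)*(p + 3)^2*(p - 2)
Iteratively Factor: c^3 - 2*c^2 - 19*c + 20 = (c - 5)*(c^2 + 3*c - 4) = (c - 5)*(c + 4)*(c - 1)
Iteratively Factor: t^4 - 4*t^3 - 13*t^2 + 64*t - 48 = (t + 4)*(t^3 - 8*t^2 + 19*t - 12) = (t - 4)*(t + 4)*(t^2 - 4*t + 3) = (t - 4)*(t - 1)*(t + 4)*(t - 3)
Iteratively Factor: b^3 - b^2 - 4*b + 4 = (b - 1)*(b^2 - 4) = (b - 1)*(b + 2)*(b - 2)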